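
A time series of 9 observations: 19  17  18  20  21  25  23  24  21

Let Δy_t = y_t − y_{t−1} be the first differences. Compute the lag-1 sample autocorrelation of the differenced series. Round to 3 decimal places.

-0.223

First differences Δy: -2, 1, 2, 1, 4, -2, 1, -3
Mean of differences = 0.2500
Numerator Σ(Δy_t−Δȳ)(Δy_{t+1}−Δȳ) = -8.8125
Denominator Σ(Δy_t−Δȳ)² = 39.5000
r_1(Δy) = -8.8125 / 39.5000 = -0.223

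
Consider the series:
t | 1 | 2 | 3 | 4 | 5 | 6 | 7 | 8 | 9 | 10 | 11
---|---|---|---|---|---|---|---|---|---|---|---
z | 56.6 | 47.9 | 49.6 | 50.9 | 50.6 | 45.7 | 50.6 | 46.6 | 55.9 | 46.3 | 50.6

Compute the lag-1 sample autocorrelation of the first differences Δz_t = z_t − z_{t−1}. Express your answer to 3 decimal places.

-0.663

First differences Δz: -8.7, 1.7, 1.3, -0.3, -4.9, 4.9, -4.0, 9.3, -9.6, 4.3
Mean of differences = -0.6000
Numerator Σ(Δz_t−Δz̄)(Δz_{t+1}−Δz̄) = -224.1900
Denominator Σ(Δz_t−Δz̄)² = 337.9200
r_1(Δz) = -224.1900 / 337.9200 = -0.663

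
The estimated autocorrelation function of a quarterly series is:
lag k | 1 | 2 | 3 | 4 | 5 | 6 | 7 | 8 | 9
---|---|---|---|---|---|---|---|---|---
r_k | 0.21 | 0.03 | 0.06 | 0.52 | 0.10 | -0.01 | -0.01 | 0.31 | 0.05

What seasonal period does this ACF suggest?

4

The largest autocorrelation is r_4 = 0.52, with a weaker echo at lag 8 (0.31); the remaining lags stay at or below 0.21. The elevated value at lag 1 (0.21), dropping to 0.03 at lag 2, reflects decaying short-term dependence rather than seasonality.
The dominant spike at lag 4 indicates a seasonal period of 4.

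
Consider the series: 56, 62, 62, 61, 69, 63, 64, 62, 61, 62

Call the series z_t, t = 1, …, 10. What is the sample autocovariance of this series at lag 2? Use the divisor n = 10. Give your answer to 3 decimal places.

0.912

Mean z̄ = (56 + 62 + 62 + 61 + 69 + 63 + 64 + 62 + 61 + 62)/10 = 62.2000
Σ_{t=1}^{8}(z_t−z̄)(z_{t+2}−z̄) = 9.1200
γ_2 = 9.1200 / 10 = 0.912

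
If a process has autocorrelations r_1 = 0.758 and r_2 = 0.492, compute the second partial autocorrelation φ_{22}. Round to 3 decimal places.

φ_{22} = (r_2 − r_1²) / (1 − r_1²)
r_1² = (0.758)² = 0.574564
Numerator = 0.492 − 0.5746 = -0.0826; denominator = 1 − 0.5746 = 0.4254
φ_{22} = -0.0826 / 0.4254 = -0.194

-0.194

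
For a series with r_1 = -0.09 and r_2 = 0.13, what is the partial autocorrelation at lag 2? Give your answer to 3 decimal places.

0.123

φ_{22} = (r_2 − r_1²) / (1 − r_1²)
r_1² = (-0.09)² = 0.0081
Numerator = 0.13 − 0.0081 = 0.1219; denominator = 1 − 0.0081 = 0.9919
φ_{22} = 0.1219 / 0.9919 = 0.123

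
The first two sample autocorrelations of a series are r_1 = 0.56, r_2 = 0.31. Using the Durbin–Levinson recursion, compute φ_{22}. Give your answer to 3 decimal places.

φ_{22} = (r_2 − r_1²) / (1 − r_1²)
r_1² = (0.56)² = 0.3136
Numerator = 0.31 − 0.3136 = -0.0036; denominator = 1 − 0.3136 = 0.6864
φ_{22} = -0.0036 / 0.6864 = -0.005

-0.005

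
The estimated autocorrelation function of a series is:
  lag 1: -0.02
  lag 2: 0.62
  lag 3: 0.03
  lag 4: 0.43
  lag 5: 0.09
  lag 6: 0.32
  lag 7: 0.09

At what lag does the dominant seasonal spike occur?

2

The largest autocorrelation is r_2 = 0.62, with weaker echoes at lags 4 (0.43) and 6 (0.32); the remaining lags stay at or below 0.09.
The dominant spike at lag 2 indicates a seasonal period of 2.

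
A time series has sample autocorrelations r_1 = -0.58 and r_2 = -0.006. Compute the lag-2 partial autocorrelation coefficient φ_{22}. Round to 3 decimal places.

φ_{22} = (r_2 − r_1²) / (1 − r_1²)
r_1² = (-0.58)² = 0.3364
Numerator = -0.006 − 0.3364 = -0.3424; denominator = 1 − 0.3364 = 0.6636
φ_{22} = -0.3424 / 0.6636 = -0.516

-0.516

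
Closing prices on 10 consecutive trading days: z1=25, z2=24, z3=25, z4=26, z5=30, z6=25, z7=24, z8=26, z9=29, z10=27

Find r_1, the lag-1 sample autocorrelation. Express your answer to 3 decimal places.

0.133

Mean z̄ = (25 + 24 + 25 + 26 + 30 + 25 + 24 + 26 + 29 + 27)/10 = 26.1000
Numerator Σ_{t=1}^{9}(z_t−z̄)(z_{t+1}−z̄) = 4.8900
Denominator Σ(z_t−z̄)² = 36.9000
r_1 = 4.8900 / 36.9000 = 0.133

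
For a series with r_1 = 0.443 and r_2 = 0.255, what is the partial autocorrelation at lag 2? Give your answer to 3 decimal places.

φ_{22} = (r_2 − r_1²) / (1 − r_1²)
r_1² = (0.443)² = 0.196249
Numerator = 0.255 − 0.1962 = 0.0588; denominator = 1 − 0.1962 = 0.8038
φ_{22} = 0.0588 / 0.8038 = 0.073

0.073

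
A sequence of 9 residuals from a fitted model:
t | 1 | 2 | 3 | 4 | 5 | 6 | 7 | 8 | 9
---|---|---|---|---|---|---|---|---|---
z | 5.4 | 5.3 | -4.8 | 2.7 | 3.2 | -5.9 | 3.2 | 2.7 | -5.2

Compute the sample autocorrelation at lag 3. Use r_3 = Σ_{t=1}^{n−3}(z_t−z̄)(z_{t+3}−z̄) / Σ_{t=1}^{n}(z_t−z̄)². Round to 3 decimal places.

0.616

Mean z̄ = (5.4 + 5.3 − 4.8 + 2.7 + 3.2 − 5.9 + 3.2 + 2.7 − 5.2)/9 = 0.7333
Numerator Σ_{t=1}^{6}(z_t−z̄)(z_{t+3}−z̄) = 106.2067
Denominator Σ(z_t−z̄)² = 172.3600
r_3 = 106.2067 / 172.3600 = 0.616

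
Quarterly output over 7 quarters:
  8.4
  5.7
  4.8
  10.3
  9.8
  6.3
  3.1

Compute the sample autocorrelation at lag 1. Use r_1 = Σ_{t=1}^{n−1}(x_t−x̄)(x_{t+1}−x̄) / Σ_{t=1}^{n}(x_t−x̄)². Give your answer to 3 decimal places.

0.092

Mean x̄ = (8.4 + 5.7 + 4.8 + 10.3 + 9.8 + 6.3 + 3.1)/7 = 6.9143
Σ(x_t−x̄)(x_{t+1}−x̄) = (-1.8041) + (2.5673) + (-7.1584) + (9.7702) + (-1.7727) + (2.3431) = 3.9455
Denominator Σ(x_t−x̄)² = 42.8686
r_1 = 3.9455 / 42.8686 = 0.092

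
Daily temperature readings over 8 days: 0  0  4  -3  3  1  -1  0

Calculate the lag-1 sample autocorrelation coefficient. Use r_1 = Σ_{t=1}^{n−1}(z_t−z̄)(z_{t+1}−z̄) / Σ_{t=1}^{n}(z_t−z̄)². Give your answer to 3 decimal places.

Mean z̄ = (0 + 0 + 4 − 3 + 3 + 1 − 1 + 0)/8 = 0.5000
Deviations from mean: -0.5000, -0.5000, 3.5000, -3.5000, 2.5000, 0.5000, -1.5000, -0.5000
Σ(z_t−z̄)(z_{t+1}−z̄) = (0.2500) + (-1.7500) + (-12.2500) + (-8.7500) + (1.2500) + (-0.7500) + (0.7500) = -21.2500
Denominator Σ(z_t−z̄)² = 34.0000
r_1 = -21.2500 / 34.0000 = -0.625

-0.625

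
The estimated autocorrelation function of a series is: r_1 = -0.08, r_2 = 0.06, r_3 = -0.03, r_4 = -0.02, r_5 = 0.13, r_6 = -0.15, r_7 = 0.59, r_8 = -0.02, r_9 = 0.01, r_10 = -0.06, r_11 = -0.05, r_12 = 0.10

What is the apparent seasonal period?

The largest autocorrelation is r_7 = 0.59; the remaining lags stay at or below 0.13.
The dominant spike at lag 7 indicates a seasonal period of 7.

7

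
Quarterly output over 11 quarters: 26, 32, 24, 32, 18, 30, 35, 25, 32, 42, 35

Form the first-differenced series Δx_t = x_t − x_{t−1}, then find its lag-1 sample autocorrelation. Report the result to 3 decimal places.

-0.564

First differences Δx: 6, -8, 8, -14, 12, 5, -10, 7, 10, -7
Mean of differences = 0.9000
Numerator Σ(Δx_t−Δx̄)(Δx_{t+1}−Δx̄) = -461.8100
Denominator Σ(Δx_t−Δx̄)² = 818.9000
r_1(Δx) = -461.8100 / 818.9000 = -0.564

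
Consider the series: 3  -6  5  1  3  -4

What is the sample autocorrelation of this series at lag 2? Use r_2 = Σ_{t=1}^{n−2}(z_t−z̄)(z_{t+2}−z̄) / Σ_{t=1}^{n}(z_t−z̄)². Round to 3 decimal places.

0.186

Mean z̄ = (3 − 6 + 5 + 1 + 3 − 4)/6 = 0.3333
Deviations from mean: 2.6667, -6.3333, 4.6667, 0.6667, 2.6667, -4.3333
Σ(z_t−z̄)(z_{t+2}−z̄) = (12.4444) + (-4.2222) + (12.4444) + (-2.8889) = 17.7778
Denominator Σ(z_t−z̄)² = 95.3333
r_2 = 17.7778 / 95.3333 = 0.186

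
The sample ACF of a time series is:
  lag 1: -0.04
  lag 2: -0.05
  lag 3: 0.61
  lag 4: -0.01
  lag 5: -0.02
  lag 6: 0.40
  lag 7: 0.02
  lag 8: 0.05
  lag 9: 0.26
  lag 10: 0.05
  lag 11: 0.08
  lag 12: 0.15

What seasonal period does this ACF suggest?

The largest autocorrelation is r_3 = 0.61, with weaker echoes at lags 6 (0.40), 9 (0.26) and 12 (0.15); the remaining lags stay at or below 0.08.
The dominant spike at lag 3 indicates a seasonal period of 3.

3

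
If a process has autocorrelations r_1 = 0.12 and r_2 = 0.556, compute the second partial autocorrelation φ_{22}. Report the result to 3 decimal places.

φ_{22} = (r_2 − r_1²) / (1 − r_1²)
r_1² = (0.12)² = 0.0144
Numerator = 0.556 − 0.0144 = 0.5416; denominator = 1 − 0.0144 = 0.9856
φ_{22} = 0.5416 / 0.9856 = 0.550

0.550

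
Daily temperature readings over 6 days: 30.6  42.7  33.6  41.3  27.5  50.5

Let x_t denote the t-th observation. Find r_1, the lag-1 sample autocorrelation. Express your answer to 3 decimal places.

-0.638

Mean x̄ = (30.6 + 42.7 + 33.6 + 41.3 + 27.5 + 50.5)/6 = 37.7000
Deviations from mean: -7.1000, 5.0000, -4.1000, 3.6000, -10.2000, 12.8000
Σ(x_t−x̄)(x_{t+1}−x̄) = (-35.5000) + (-20.5000) + (-14.7600) + (-36.7200) + (-130.5600) = -238.0400
Denominator Σ(x_t−x̄)² = 373.0600
r_1 = -238.0400 / 373.0600 = -0.638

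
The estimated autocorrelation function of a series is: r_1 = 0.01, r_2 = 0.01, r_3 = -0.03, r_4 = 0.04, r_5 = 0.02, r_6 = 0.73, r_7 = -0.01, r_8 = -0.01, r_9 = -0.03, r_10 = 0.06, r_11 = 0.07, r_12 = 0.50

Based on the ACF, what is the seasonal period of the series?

6

The largest autocorrelation is r_6 = 0.73, with a weaker echo at lag 12 (0.50); the remaining lags stay at or below 0.07.
The dominant spike at lag 6 indicates a seasonal period of 6.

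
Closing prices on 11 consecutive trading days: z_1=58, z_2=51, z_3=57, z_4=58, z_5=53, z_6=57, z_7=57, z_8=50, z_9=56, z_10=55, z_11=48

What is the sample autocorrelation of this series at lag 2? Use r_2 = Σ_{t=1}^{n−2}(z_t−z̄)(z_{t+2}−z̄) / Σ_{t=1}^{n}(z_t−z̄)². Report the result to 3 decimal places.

-0.180

Mean z̄ = (58 + 51 + 57 + 58 + 53 + 57 + 57 + 50 + 56 + 55 + 48)/11 = 54.5455
Numerator Σ_{t=1}^{9}(z_t−z̄)(z_{t+2}−z̄) = -22.0496
Denominator Σ(z_t−z̄)² = 122.7273
r_2 = -22.0496 / 122.7273 = -0.180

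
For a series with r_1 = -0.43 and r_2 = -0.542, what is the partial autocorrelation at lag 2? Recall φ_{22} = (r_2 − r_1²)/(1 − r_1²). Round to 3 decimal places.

φ_{22} = (r_2 − r_1²) / (1 − r_1²)
r_1² = (-0.43)² = 0.1849
Numerator = -0.542 − 0.1849 = -0.7269; denominator = 1 − 0.1849 = 0.8151
φ_{22} = -0.7269 / 0.8151 = -0.892

-0.892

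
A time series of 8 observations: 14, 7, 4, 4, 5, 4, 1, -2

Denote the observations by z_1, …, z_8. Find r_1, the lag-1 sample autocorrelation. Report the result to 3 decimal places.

Mean z̄ = (14 + 7 + 4 + 4 + 5 + 4 + 1 − 2)/8 = 4.6250
Deviations from mean: 9.3750, 2.3750, -0.6250, -0.6250, 0.3750, -0.6250, -3.6250, -6.6250
Numerator Σ_{t=1}^{7}(z_t−z̄)(z_{t+1}−z̄) = 46.9844
Denominator Σ(z_t−z̄)² = 151.8750
r_1 = 46.9844 / 151.8750 = 0.309

0.309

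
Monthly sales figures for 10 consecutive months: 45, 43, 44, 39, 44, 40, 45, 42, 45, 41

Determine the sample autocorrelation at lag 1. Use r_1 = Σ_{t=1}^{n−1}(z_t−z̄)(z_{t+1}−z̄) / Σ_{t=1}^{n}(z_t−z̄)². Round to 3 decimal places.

Mean z̄ = (45 + 43 + 44 + 39 + 44 + 40 + 45 + 42 + 45 + 41)/10 = 42.8000
Numerator Σ_{t=1}^{9}(z_t−z̄)(z_{t+1}−z̄) = -25.4400
Denominator Σ(z_t−z̄)² = 43.6000
r_1 = -25.4400 / 43.6000 = -0.583

-0.583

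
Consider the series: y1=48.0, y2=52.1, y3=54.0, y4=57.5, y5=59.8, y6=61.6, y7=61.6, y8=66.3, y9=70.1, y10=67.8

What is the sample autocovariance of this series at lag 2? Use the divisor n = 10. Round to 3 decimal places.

16.408

Mean ȳ = (48.0 + 52.1 + 54.0 + 57.5 + 59.8 + 61.6 + 61.6 + 66.3 + 70.1 + 67.8)/10 = 59.8800
Σ_{t=1}^{8}(y_t−ȳ)(y_{t+2}−ȳ) = 164.0772
γ_2 = 164.0772 / 10 = 16.408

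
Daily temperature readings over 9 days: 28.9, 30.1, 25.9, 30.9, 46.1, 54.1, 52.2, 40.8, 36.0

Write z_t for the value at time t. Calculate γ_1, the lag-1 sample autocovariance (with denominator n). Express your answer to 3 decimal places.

Mean z̄ = (28.9 + 30.1 + 25.9 + 30.9 + 46.1 + 54.1 + 52.2 + 40.8 + 36.0)/9 = 38.3333
Σ_{t=1}^{8}(z_t−z̄)(z_{t+1}−z̄) = 584.2589
γ_1 = 584.2589 / 9 = 64.918

64.918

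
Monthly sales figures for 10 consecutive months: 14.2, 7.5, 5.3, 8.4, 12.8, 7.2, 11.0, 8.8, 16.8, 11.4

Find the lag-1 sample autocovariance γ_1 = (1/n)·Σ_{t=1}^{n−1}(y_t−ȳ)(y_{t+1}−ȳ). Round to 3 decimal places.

Mean ȳ = (14.2 + 7.5 + 5.3 + 8.4 + 12.8 + 7.2 + 11.0 + 8.8 + 16.8 + 11.4)/10 = 10.3400
Σ_{t=1}^{9}(y_t−ȳ)(y_{t+1}−ȳ) = -5.5576
γ_1 = -5.5576 / 10 = -0.556

-0.556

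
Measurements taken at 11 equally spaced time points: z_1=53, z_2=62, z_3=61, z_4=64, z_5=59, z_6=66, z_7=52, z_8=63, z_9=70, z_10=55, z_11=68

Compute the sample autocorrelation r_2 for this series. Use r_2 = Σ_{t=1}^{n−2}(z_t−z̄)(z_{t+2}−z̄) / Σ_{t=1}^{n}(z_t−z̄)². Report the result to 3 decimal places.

Mean z̄ = (53 + 62 + 61 + 64 + 59 + 66 + 52 + 63 + 70 + 55 + 68)/11 = 61.1818
Numerator Σ_{t=1}^{9}(z_t−z̄)(z_{t+2}−z̄) = 14.4793
Denominator Σ(z_t−z̄)² = 353.6364
r_2 = 14.4793 / 353.6364 = 0.041

0.041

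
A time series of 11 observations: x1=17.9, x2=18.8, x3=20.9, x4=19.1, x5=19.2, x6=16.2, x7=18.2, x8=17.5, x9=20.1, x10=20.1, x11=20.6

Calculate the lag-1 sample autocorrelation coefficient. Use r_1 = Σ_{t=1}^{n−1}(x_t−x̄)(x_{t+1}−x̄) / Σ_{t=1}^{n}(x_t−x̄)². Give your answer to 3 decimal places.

Mean x̄ = (17.9 + 18.8 + 20.9 + 19.1 + 19.2 + 16.2 + 18.2 + 17.5 + 20.1 + 20.1 + 20.6)/11 = 18.9636
Numerator Σ_{t=1}^{10}(x_t−x̄)(x_{t+1}−x̄) = 4.2160
Denominator Σ(x_t−x̄)² = 20.6055
r_1 = 4.2160 / 20.6055 = 0.205

0.205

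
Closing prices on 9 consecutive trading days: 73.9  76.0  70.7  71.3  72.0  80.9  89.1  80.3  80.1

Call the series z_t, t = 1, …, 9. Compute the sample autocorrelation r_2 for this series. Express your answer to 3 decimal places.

0.085

Mean z̄ = (73.9 + 76.0 + 70.7 + 71.3 + 72.0 + 80.9 + 89.1 + 80.3 + 80.1)/9 = 77.1444
Σ(z_t−z̄)(z_{t+2}−z̄) = (20.9086) + (6.6886) + (33.1531) + (-21.9491) + (-61.5047) + (11.8509) + (35.3353) = 24.4827
Denominator Σ(z_t−z̄)² = 289.7222
r_2 = 24.4827 / 289.7222 = 0.085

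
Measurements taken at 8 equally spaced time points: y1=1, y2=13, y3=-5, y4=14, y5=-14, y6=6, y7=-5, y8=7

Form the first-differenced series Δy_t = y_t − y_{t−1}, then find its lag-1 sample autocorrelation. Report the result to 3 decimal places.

-0.874

First differences Δy: 12, -18, 19, -28, 20, -11, 12
Mean of differences = 0.8571
Numerator Σ(Δy_t−Δȳ)(Δy_{t+1}−Δȳ) = -1987.3061
Denominator Σ(Δy_t−Δȳ)² = 2272.8571
r_1(Δy) = -1987.3061 / 2272.8571 = -0.874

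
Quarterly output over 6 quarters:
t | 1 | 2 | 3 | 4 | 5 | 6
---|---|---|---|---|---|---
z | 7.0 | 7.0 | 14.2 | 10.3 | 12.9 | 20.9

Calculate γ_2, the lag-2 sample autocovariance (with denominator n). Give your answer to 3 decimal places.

-2.613

Mean z̄ = (7.0 + 7.0 + 14.2 + 10.3 + 12.9 + 20.9)/6 = 12.0500
Deviations: -5.0500, -5.0500, 2.1500, -1.7500, 0.8500, 8.8500
Σ_{t=1}^{4}(z_t−z̄)(z_{t+2}−z̄) = -15.6800
γ_2 = -15.6800 / 6 = -2.613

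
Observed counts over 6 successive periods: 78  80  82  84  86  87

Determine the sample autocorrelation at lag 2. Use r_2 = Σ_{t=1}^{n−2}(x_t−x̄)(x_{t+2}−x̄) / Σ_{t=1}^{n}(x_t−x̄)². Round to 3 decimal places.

Mean x̄ = (78 + 80 + 82 + 84 + 86 + 87)/6 = 82.8333
Deviations from mean: -4.8333, -2.8333, -0.8333, 1.1667, 3.1667, 4.1667
Numerator Σ_{t=1}^{4}(x_t−x̄)(x_{t+2}−x̄) = 2.9444
Denominator Σ(x_t−x̄)² = 60.8333
r_2 = 2.9444 / 60.8333 = 0.048

0.048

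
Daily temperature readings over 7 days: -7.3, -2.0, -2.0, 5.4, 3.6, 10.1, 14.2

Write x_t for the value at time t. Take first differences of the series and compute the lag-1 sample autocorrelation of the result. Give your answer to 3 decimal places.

-0.801

First differences Δx: 5.3, 0.0, 7.4, -1.8, 6.5, 4.1
Mean of differences = 3.5833
Numerator Σ(Δx_t−Δx̄)(Δx_{t+1}−Δx̄) = -54.5686
Denominator Σ(Δx_t−Δx̄)² = 68.1083
r_1(Δx) = -54.5686 / 68.1083 = -0.801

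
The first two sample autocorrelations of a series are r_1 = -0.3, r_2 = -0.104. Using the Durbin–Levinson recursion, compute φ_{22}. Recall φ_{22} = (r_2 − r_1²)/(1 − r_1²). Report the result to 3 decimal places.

φ_{22} = (r_2 − r_1²) / (1 − r_1²)
r_1² = (-0.3)² = 0.09
Numerator = -0.104 − 0.0900 = -0.1940; denominator = 1 − 0.0900 = 0.9100
φ_{22} = -0.1940 / 0.9100 = -0.213

-0.213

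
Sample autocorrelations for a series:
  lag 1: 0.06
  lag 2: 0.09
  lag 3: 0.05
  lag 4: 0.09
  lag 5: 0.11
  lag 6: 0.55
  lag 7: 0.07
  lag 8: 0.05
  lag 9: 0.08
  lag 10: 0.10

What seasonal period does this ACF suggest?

The largest autocorrelation is r_6 = 0.55; the remaining lags stay at or below 0.11.
The dominant spike at lag 6 indicates a seasonal period of 6.

6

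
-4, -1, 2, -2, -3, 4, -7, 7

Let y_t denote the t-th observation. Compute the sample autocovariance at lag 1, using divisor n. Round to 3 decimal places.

Mean ȳ = (-4 − 1 + 2 − 2 − 3 + 4 − 7 + 7)/8 = -0.5000
Deviations: -3.5000, -0.5000, 2.5000, -1.5000, -2.5000, 4.5000, -6.5000, 7.5000
Σ_{t=1}^{7}(y_t−ȳ)(y_{t+1}−ȳ) = -88.7500
γ_1 = -88.7500 / 8 = -11.094

-11.094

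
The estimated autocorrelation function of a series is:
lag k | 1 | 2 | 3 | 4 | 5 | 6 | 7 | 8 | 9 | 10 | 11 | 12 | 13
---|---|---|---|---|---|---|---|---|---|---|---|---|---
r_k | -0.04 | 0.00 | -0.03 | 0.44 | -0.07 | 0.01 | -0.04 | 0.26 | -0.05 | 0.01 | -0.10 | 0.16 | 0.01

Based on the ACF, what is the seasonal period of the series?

The largest autocorrelation is r_4 = 0.44, with weaker echoes at lags 8 (0.26) and 12 (0.16); the remaining lags stay at or below 0.01.
The dominant spike at lag 4 indicates a seasonal period of 4.

4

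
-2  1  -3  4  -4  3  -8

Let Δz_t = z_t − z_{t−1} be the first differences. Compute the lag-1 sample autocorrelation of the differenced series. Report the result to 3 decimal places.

First differences Δz: 3, -4, 7, -8, 7, -11
Mean of differences = -1.0000
Numerator Σ(Δz_t−Δz̄)(Δz_{t+1}−Δz̄) = -228.0000
Denominator Σ(Δz_t−Δz̄)² = 302.0000
r_1(Δz) = -228.0000 / 302.0000 = -0.755

-0.755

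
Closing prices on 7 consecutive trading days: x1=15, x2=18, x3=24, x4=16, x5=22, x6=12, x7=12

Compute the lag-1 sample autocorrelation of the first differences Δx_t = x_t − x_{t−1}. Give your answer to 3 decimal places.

First differences Δx: 3, 6, -8, 6, -10, 0
Mean of differences = -0.5000
Numerator Σ(Δx_t−Δx̄)(Δx_{t+1}−Δx̄) = -141.2500
Denominator Σ(Δx_t−Δx̄)² = 243.5000
r_1(Δx) = -141.2500 / 243.5000 = -0.580

-0.580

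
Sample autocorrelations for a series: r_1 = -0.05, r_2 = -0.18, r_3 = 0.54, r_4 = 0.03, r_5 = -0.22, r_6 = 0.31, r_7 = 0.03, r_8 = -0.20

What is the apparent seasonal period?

The largest autocorrelation is r_3 = 0.54, with a weaker echo at lag 6 (0.31); the remaining lags stay at or below 0.03.
The dominant spike at lag 3 indicates a seasonal period of 3.

3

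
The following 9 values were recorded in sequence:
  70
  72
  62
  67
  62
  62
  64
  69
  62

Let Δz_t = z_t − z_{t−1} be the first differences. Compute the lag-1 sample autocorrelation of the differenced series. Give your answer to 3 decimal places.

-0.554

First differences Δz: 2, -10, 5, -5, 0, 2, 5, -7
Mean of differences = -1.0000
Numerator Σ(Δz_t−Δz̄)(Δz_{t+1}−Δz̄) = -124.0000
Denominator Σ(Δz_t−Δz̄)² = 224.0000
r_1(Δz) = -124.0000 / 224.0000 = -0.554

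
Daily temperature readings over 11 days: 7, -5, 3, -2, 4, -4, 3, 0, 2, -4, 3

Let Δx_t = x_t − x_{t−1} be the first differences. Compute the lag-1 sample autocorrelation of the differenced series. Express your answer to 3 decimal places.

First differences Δx: -12, 8, -5, 6, -8, 7, -3, 2, -6, 7
Mean of differences = -0.4000
Numerator Σ(Δx_t−Δx̄)(Δx_{t+1}−Δx̄) = -350.7600
Denominator Σ(Δx_t−Δx̄)² = 478.4000
r_1(Δx) = -350.7600 / 478.4000 = -0.733

-0.733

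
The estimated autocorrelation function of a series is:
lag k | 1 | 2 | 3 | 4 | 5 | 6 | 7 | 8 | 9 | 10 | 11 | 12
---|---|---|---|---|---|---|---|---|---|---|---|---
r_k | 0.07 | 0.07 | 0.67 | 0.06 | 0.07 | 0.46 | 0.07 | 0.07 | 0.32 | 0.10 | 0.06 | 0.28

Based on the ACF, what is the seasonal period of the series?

3

The largest autocorrelation is r_3 = 0.67, with weaker echoes at lags 6 (0.46), 9 (0.32) and 12 (0.28); the remaining lags stay at or below 0.10.
The dominant spike at lag 3 indicates a seasonal period of 3.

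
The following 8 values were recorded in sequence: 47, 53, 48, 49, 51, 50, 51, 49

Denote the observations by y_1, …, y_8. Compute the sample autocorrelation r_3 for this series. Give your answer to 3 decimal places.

0.150

Mean ȳ = (47 + 53 + 48 + 49 + 51 + 50 + 51 + 49)/8 = 49.7500
Deviations from mean: -2.7500, 3.2500, -1.7500, -0.7500, 1.2500, 0.2500, 1.2500, -0.7500
Numerator Σ_{t=1}^{5}(y_t−ȳ)(y_{t+3}−ȳ) = 3.8125
Denominator Σ(y_t−ȳ)² = 25.5000
r_3 = 3.8125 / 25.5000 = 0.150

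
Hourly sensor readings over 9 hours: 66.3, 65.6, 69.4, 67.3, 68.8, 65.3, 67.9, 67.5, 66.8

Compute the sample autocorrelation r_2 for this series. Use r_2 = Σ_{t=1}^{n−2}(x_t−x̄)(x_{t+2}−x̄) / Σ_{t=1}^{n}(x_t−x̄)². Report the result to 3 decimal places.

Mean x̄ = (66.3 + 65.6 + 69.4 + 67.3 + 68.8 + 65.3 + 67.9 + 67.5 + 66.8)/9 = 67.2111
Σ(x_t−x̄)(x_{t+2}−x̄) = (-1.9943) + (-0.1432) + (3.4779) + (-0.1699) + (1.0946) + (-0.5521) + (-0.2832) = 1.4298
Denominator Σ(x_t−x̄)² = 15.1289
r_2 = 1.4298 / 15.1289 = 0.095

0.095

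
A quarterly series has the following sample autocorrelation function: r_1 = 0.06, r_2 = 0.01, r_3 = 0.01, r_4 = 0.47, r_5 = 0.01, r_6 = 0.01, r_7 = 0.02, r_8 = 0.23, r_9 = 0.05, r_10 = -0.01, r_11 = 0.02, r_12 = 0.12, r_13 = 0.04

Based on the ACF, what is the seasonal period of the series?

The largest autocorrelation is r_4 = 0.47, with a weaker echo at lag 8 (0.23); the remaining lags stay at or below 0.12.
The dominant spike at lag 4 indicates a seasonal period of 4.

4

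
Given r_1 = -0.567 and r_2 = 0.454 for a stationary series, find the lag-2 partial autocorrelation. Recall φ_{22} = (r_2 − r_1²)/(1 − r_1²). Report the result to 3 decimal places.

0.195

φ_{22} = (r_2 − r_1²) / (1 − r_1²)
r_1² = (-0.567)² = 0.321489
Numerator = 0.454 − 0.3215 = 0.1325; denominator = 1 − 0.3215 = 0.6785
φ_{22} = 0.1325 / 0.6785 = 0.195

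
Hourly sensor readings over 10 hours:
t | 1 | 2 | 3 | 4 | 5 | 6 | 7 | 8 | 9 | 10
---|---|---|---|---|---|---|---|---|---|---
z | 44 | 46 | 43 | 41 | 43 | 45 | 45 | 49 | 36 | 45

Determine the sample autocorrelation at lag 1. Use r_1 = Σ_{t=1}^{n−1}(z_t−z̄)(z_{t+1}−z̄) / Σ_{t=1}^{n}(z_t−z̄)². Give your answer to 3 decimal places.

Mean z̄ = (44 + 46 + 43 + 41 + 43 + 45 + 45 + 49 + 36 + 45)/10 = 43.7000
Numerator Σ_{t=1}^{9}(z_t−z̄)(z_{t+1}−z̄) = -40.2900
Denominator Σ(z_t−z̄)² = 106.1000
r_1 = -40.2900 / 106.1000 = -0.380

-0.380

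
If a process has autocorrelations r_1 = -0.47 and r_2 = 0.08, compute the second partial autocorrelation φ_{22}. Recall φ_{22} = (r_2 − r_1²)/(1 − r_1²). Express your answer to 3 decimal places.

φ_{22} = (r_2 − r_1²) / (1 − r_1²)
r_1² = (-0.47)² = 0.2209
Numerator = 0.08 − 0.2209 = -0.1409; denominator = 1 − 0.2209 = 0.7791
φ_{22} = -0.1409 / 0.7791 = -0.181

-0.181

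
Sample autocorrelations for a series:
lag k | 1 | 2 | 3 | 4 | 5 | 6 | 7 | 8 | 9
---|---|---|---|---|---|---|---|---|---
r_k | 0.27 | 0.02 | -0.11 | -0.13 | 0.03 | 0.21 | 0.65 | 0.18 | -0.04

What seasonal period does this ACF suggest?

The largest autocorrelation is r_7 = 0.65; the remaining lags stay at or below 0.27. The elevated value at lag 1 (0.27), dropping to 0.02 at lag 2, reflects decaying short-term dependence rather than seasonality.
The dominant spike at lag 7 indicates a seasonal period of 7.

7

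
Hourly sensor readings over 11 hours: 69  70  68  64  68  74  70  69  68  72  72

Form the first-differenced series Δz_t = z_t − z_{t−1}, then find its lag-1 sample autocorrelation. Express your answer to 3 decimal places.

First differences Δz: 1, -2, -4, 4, 6, -4, -1, -1, 4, 0
Mean of differences = 0.3000
Numerator Σ(Δz_t−Δz̄)(Δz_{t+1}−Δz̄) = -9.6900
Denominator Σ(Δz_t−Δz̄)² = 106.1000
r_1(Δz) = -9.6900 / 106.1000 = -0.091

-0.091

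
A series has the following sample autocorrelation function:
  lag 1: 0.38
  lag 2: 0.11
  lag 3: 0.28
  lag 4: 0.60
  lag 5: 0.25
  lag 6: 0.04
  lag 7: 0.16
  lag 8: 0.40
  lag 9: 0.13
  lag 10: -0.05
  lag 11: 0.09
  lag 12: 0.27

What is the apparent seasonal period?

4

The largest autocorrelation is r_4 = 0.60, with a weaker echo at lag 8 (0.40); the remaining lags stay at or below 0.38. The elevated value at lag 1 (0.38), dropping to 0.11 at lag 2, reflects decaying short-term dependence rather than seasonality.
The dominant spike at lag 4 indicates a seasonal period of 4.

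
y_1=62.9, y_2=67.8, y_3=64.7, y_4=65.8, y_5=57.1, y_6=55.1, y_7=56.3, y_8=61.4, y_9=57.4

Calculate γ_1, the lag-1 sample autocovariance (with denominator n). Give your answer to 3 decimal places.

9.400

Mean ȳ = (62.9 + 67.8 + 64.7 + 65.8 + 57.1 + 55.1 + 56.3 + 61.4 + 57.4)/9 = 60.9444
Σ_{t=1}^{8}(y_t−ȳ)(y_{t+1}−ȳ) = 84.6036
γ_1 = 84.6036 / 9 = 9.400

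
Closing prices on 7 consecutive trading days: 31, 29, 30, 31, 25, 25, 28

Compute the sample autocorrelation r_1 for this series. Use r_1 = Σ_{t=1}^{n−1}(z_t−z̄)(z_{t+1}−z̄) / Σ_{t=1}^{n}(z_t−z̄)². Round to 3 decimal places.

Mean z̄ = (31 + 29 + 30 + 31 + 25 + 25 + 28)/7 = 28.4286
Deviations from mean: 2.5714, 0.5714, 1.5714, 2.5714, -3.4286, -3.4286, -0.4286
Σ(z_t−z̄)(z_{t+1}−z̄) = (1.4694) + (0.8980) + (4.0408) + (-8.8163) + (11.7551) + (1.4694) = 10.8163
Denominator Σ(z_t−z̄)² = 39.7143
r_1 = 10.8163 / 39.7143 = 0.272

0.272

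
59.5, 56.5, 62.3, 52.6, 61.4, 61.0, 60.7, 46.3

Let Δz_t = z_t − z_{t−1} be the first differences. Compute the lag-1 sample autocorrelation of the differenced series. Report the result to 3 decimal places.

-0.387

First differences Δz: -3.0, 5.8, -9.7, 8.8, -0.4, -0.3, -14.4
Mean of differences = -1.8857
Numerator Σ(Δz_t−Δz̄)(Δz_{t+1}−Δz̄) = -153.7359
Denominator Σ(Δz_t−Δz̄)² = 396.8886
r_1(Δz) = -153.7359 / 396.8886 = -0.387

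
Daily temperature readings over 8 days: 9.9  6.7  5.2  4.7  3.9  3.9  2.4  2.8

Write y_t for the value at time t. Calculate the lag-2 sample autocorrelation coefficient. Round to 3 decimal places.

0.139

Mean ȳ = (9.9 + 6.7 + 5.2 + 4.7 + 3.9 + 3.9 + 2.4 + 2.8)/8 = 4.9375
Σ(y_t−ȳ)(y_{t+2}−ȳ) = (1.3027) + (-0.4186) + (-0.2723) + (0.2464) + (2.6327) + (2.2177) = 5.7084
Denominator Σ(y_t−ȳ)² = 41.0188
r_2 = 5.7084 / 41.0188 = 0.139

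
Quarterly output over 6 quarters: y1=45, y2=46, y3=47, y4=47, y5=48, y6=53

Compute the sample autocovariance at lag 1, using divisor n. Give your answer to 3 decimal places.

Mean ȳ = (45 + 46 + 47 + 47 + 48 + 53)/6 = 47.6667
Deviations: -2.6667, -1.6667, -0.6667, -0.6667, 0.3333, 5.3333
Σ_{t=1}^{5}(y_t−ȳ)(y_{t+1}−ȳ) = 7.5556
γ_1 = 7.5556 / 6 = 1.259

1.259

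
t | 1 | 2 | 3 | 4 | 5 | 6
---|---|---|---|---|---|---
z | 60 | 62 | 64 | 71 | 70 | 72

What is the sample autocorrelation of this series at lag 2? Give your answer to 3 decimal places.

Mean z̄ = (60 + 62 + 64 + 71 + 70 + 72)/6 = 66.5000
Deviations from mean: -6.5000, -4.5000, -2.5000, 4.5000, 3.5000, 5.5000
Numerator Σ_{t=1}^{4}(z_t−z̄)(z_{t+2}−z̄) = 12.0000
Denominator Σ(z_t−z̄)² = 131.5000
r_2 = 12.0000 / 131.5000 = 0.091

0.091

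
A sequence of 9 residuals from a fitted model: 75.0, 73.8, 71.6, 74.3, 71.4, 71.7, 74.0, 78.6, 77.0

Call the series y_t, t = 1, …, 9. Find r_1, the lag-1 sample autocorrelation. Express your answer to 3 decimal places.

Mean ȳ = (75.0 + 73.8 + 71.6 + 74.3 + 71.4 + 71.7 + 74.0 + 78.6 + 77.0)/9 = 74.1556
Numerator Σ_{t=1}^{8}(y_t−ȳ)(y_{t+1}−ȳ) = 18.9402
Denominator Σ(y_t−ȳ)² = 48.8822
r_1 = 18.9402 / 48.8822 = 0.387

0.387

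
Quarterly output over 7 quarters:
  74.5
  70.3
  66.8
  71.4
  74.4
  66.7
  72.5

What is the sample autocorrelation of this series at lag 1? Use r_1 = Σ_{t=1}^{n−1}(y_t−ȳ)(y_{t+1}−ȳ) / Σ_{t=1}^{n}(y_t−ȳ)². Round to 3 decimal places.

Mean ȳ = (74.5 + 70.3 + 66.8 + 71.4 + 74.4 + 66.7 + 72.5)/7 = 70.9429
Deviations from mean: 3.5571, -0.6429, -4.1429, 0.4571, 3.4571, -4.2429, 1.5571
Σ(y_t−ȳ)(y_{t+1}−ȳ) = (-2.2867) + (2.6633) + (-1.8939) + (1.5804) + (-14.6682) + (-6.6067) = -21.2118
Denominator Σ(y_t−ȳ)² = 62.8171
r_1 = -21.2118 / 62.8171 = -0.338

-0.338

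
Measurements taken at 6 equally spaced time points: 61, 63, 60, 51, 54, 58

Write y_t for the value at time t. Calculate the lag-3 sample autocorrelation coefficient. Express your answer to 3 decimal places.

-0.400

Mean ȳ = (61 + 63 + 60 + 51 + 54 + 58)/6 = 57.8333
Deviations from mean: 3.1667, 5.1667, 2.1667, -6.8333, -3.8333, 0.1667
Numerator Σ_{t=1}^{3}(y_t−ȳ)(y_{t+3}−ȳ) = -41.0833
Denominator Σ(y_t−ȳ)² = 102.8333
r_3 = -41.0833 / 102.8333 = -0.400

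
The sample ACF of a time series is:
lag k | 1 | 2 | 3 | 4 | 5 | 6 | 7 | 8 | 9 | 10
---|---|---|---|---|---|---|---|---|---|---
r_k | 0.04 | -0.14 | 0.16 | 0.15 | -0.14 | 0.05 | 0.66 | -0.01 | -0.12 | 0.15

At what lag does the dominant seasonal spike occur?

The largest autocorrelation is r_7 = 0.66; the remaining lags stay at or below 0.16.
The dominant spike at lag 7 indicates a seasonal period of 7.

7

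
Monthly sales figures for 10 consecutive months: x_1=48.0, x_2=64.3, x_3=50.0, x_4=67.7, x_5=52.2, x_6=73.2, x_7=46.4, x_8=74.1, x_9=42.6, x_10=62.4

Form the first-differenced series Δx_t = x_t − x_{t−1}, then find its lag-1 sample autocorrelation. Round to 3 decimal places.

First differences Δx: 16.3, -14.3, 17.7, -15.5, 21.0, -26.8, 27.7, -31.5, 19.8
Mean of differences = 1.6000
Numerator Σ(Δx_t−Δx̄)(Δx_{t+1}−Δx̄) = -3855.3000
Denominator Σ(Δx_t−Δx̄)² = 4311.5000
r_1(Δx) = -3855.3000 / 4311.5000 = -0.894

-0.894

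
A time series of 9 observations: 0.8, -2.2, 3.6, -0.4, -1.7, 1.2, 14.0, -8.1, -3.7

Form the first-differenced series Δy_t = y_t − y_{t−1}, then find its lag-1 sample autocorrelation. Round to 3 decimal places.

-0.523

First differences Δy: -3.0, 5.8, -4.0, -1.3, 2.9, 12.8, -22.1, 4.4
Mean of differences = -0.5625
Numerator Σ(Δy_t−Δȳ)(Δy_{t+1}−Δȳ) = -385.8052
Denominator Σ(Δy_t−Δȳ)² = 737.8188
r_1(Δy) = -385.8052 / 737.8188 = -0.523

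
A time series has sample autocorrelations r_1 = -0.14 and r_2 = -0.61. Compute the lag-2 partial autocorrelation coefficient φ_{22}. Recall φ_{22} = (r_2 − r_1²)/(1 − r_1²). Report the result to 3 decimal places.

-0.642

φ_{22} = (r_2 − r_1²) / (1 − r_1²)
r_1² = (-0.14)² = 0.0196
Numerator = -0.61 − 0.0196 = -0.6296; denominator = 1 − 0.0196 = 0.9804
φ_{22} = -0.6296 / 0.9804 = -0.642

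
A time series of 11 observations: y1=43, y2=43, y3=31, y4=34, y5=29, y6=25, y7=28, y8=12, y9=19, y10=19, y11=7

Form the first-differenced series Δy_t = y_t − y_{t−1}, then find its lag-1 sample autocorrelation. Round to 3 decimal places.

First differences Δy: 0, -12, 3, -5, -4, 3, -16, 7, 0, -12
Mean of differences = -3.6000
Numerator Σ(Δy_t−Δȳ)(Δy_{t+1}−Δȳ) = -302.3600
Denominator Σ(Δy_t−Δȳ)² = 522.4000
r_1(Δy) = -302.3600 / 522.4000 = -0.579

-0.579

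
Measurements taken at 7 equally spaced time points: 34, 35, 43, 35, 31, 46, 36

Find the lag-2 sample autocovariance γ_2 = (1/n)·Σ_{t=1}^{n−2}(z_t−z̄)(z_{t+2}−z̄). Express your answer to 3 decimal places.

Mean z̄ = (34 + 35 + 43 + 35 + 31 + 46 + 36)/7 = 37.1429
Σ_{t=1}^{5}(z_t−z̄)(z_{t+2}−z̄) = -61.7551
γ_2 = -61.7551 / 7 = -8.822

-8.822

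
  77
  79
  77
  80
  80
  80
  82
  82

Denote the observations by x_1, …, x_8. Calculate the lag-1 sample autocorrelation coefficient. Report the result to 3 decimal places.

Mean x̄ = (77 + 79 + 77 + 80 + 80 + 80 + 82 + 82)/8 = 79.6250
Σ(x_t−x̄)(x_{t+1}−x̄) = (1.6406) + (1.6406) + (-0.9844) + (0.1406) + (0.1406) + (0.8906) + (5.6406) = 9.1094
Denominator Σ(x_t−x̄)² = 25.8750
r_1 = 9.1094 / 25.8750 = 0.352

0.352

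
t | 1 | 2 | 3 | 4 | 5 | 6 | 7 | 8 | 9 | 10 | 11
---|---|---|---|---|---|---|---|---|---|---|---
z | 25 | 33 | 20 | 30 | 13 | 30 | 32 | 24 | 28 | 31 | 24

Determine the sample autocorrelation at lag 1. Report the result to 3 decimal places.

-0.479

Mean z̄ = (25 + 33 + 20 + 30 + 13 + 30 + 32 + 24 + 28 + 31 + 24)/11 = 26.3636
Numerator Σ_{t=1}^{10}(z_t−z̄)(z_{t+1}−z̄) = -171.6777
Denominator Σ(z_t−z̄)² = 358.5455
r_1 = -171.6777 / 358.5455 = -0.479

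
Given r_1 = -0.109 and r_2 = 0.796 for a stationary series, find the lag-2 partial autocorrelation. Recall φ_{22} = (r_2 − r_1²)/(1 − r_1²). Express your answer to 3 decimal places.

φ_{22} = (r_2 − r_1²) / (1 − r_1²)
r_1² = (-0.109)² = 0.011881
Numerator = 0.796 − 0.0119 = 0.7841; denominator = 1 − 0.0119 = 0.9881
φ_{22} = 0.7841 / 0.9881 = 0.794

0.794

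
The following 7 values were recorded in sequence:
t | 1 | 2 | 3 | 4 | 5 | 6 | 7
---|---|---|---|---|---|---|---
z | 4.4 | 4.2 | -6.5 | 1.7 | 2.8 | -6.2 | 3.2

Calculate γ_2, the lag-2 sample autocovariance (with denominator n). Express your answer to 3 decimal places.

-5.820

Mean z̄ = (4.4 + 4.2 − 6.5 + 1.7 + 2.8 − 6.2 + 3.2)/7 = 0.5143
Σ_{t=1}^{5}(z_t−z̄)(z_{t+2}−z̄) = -40.7404
γ_2 = -40.7404 / 7 = -5.820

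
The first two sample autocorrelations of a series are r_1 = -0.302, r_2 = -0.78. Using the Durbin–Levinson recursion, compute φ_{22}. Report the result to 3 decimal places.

φ_{22} = (r_2 − r_1²) / (1 − r_1²)
r_1² = (-0.302)² = 0.091204
Numerator = -0.78 − 0.0912 = -0.8712; denominator = 1 − 0.0912 = 0.9088
φ_{22} = -0.8712 / 0.9088 = -0.959

-0.959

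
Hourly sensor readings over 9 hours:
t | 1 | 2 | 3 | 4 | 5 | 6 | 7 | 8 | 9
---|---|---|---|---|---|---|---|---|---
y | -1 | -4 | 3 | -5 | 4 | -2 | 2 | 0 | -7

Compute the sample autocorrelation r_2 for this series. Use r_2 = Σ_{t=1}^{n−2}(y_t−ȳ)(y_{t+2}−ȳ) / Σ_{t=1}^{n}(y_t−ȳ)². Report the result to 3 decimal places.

0.290

Mean ȳ = (-1 − 4 + 3 − 5 + 4 − 2 + 2 + 0 − 7)/9 = -1.1111
Σ(y_t−ȳ)(y_{t+2}−ȳ) = (0.4568) + (11.2346) + (21.0123) + (3.4568) + (15.9012) + (-0.9877) + (-18.3210) = 32.7531
Denominator Σ(y_t−ȳ)² = 112.8889
r_2 = 32.7531 / 112.8889 = 0.290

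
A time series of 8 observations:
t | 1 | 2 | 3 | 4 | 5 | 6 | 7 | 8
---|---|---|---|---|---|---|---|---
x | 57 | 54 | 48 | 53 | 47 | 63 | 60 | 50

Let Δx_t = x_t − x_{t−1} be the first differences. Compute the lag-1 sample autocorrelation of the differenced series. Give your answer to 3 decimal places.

First differences Δx: -3, -6, 5, -6, 16, -3, -10
Mean of differences = -1.0000
Numerator Σ(Δx_t−Δx̄)(Δx_{t+1}−Δx̄) = -151.0000
Denominator Σ(Δx_t−Δx̄)² = 464.0000
r_1(Δx) = -151.0000 / 464.0000 = -0.325

-0.325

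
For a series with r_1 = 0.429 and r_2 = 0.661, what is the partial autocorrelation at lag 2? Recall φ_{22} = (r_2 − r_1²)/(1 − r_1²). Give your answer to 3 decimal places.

0.585

φ_{22} = (r_2 − r_1²) / (1 − r_1²)
r_1² = (0.429)² = 0.184041
Numerator = 0.661 − 0.1840 = 0.4770; denominator = 1 − 0.1840 = 0.8160
φ_{22} = 0.4770 / 0.8160 = 0.585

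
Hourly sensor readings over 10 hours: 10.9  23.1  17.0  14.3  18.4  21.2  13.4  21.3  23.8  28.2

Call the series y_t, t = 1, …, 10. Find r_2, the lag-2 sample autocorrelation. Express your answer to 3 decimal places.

-0.032

Mean ȳ = (10.9 + 23.1 + 17.0 + 14.3 + 18.4 + 21.2 + 13.4 + 21.3 + 23.8 + 28.2)/10 = 19.1600
Numerator Σ_{t=1}^{8}(y_t−ȳ)(y_{t+2}−ȳ) = -8.2172
Denominator Σ(y_t−ȳ)² = 257.7840
r_2 = -8.2172 / 257.7840 = -0.032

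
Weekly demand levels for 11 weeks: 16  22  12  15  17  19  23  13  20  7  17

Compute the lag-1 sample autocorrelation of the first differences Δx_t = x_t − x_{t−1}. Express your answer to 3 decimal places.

-0.684

First differences Δx: 6, -10, 3, 2, 2, 4, -10, 7, -13, 10
Mean of differences = 0.1000
Numerator Σ(Δx_t−Δx̄)(Δx_{t+1}−Δx̄) = -401.5100
Denominator Σ(Δx_t−Δx̄)² = 586.9000
r_1(Δx) = -401.5100 / 586.9000 = -0.684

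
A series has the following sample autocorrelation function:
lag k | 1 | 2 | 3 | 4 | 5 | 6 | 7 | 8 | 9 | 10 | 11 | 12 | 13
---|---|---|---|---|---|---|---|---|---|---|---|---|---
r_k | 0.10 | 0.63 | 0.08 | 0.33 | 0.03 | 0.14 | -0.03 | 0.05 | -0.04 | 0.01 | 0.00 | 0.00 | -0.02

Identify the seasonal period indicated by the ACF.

2

The largest autocorrelation is r_2 = 0.63, with a weaker echo at lag 4 (0.33); the remaining lags stay at or below 0.14.
The dominant spike at lag 2 indicates a seasonal period of 2.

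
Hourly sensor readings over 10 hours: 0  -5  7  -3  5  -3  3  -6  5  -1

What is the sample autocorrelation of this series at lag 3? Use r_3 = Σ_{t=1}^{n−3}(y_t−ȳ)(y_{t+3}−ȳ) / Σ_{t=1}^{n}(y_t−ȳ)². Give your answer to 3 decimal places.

-0.552

Mean ȳ = (0 − 5 + 7 − 3 + 5 − 3 + 3 − 6 + 5 − 1)/10 = 0.2000
Σ(y_t−ȳ)(y_{t+3}−ȳ) = (0.6400) + (-24.9600) + (-21.7600) + (-8.9600) + (-29.7600) + (-15.3600) + (-3.3600) = -103.5200
Denominator Σ(y_t−ȳ)² = 187.6000
r_3 = -103.5200 / 187.6000 = -0.552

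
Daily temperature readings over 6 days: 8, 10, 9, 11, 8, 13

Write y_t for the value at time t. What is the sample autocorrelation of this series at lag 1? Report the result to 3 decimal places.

-0.497

Mean ȳ = (8 + 10 + 9 + 11 + 8 + 13)/6 = 9.8333
Deviations from mean: -1.8333, 0.1667, -0.8333, 1.1667, -1.8333, 3.1667
Numerator Σ_{t=1}^{5}(y_t−ȳ)(y_{t+1}−ȳ) = -9.3611
Denominator Σ(y_t−ȳ)² = 18.8333
r_1 = -9.3611 / 18.8333 = -0.497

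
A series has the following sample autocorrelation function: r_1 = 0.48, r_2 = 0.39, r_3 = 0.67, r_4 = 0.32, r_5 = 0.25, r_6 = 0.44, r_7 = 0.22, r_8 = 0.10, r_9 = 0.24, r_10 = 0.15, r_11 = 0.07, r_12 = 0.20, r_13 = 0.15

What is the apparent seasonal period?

3

The largest autocorrelation is r_3 = 0.67; the remaining lags stay at or below 0.48. The elevated value at lag 1 (0.48), dropping to 0.39 at lag 2, reflects decaying short-term dependence rather than seasonality.
The dominant spike at lag 3 indicates a seasonal period of 3.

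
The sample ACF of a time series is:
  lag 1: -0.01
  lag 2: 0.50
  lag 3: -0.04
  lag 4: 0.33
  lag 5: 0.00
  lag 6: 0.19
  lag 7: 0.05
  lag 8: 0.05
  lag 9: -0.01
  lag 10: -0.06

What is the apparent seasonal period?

The largest autocorrelation is r_2 = 0.50, with weaker echoes at lags 4 (0.33) and 6 (0.19); the remaining lags stay at or below 0.05.
The dominant spike at lag 2 indicates a seasonal period of 2.

2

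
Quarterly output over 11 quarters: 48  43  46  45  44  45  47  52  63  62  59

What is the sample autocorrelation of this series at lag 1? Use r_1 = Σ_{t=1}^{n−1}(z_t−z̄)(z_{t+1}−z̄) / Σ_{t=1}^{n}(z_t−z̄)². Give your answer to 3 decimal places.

0.753

Mean z̄ = (48 + 43 + 46 + 45 + 44 + 45 + 47 + 52 + 63 + 62 + 59)/11 = 50.3636
Numerator Σ_{t=1}^{10}(z_t−z̄)(z_{t+1}−z̄) = 421.9587
Denominator Σ(z_t−z̄)² = 560.5455
r_1 = 421.9587 / 560.5455 = 0.753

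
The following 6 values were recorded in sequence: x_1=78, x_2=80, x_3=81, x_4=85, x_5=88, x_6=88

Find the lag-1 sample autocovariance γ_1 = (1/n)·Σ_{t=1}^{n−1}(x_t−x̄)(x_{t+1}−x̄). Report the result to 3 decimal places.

8.537

Mean x̄ = (78 + 80 + 81 + 85 + 88 + 88)/6 = 83.3333
Σ_{t=1}^{5}(x_t−x̄)(x_{t+1}−x̄) = 51.2222
γ_1 = 51.2222 / 6 = 8.537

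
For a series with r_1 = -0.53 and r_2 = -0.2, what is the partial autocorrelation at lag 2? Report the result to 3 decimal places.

-0.669

φ_{22} = (r_2 − r_1²) / (1 − r_1²)
r_1² = (-0.53)² = 0.2809
Numerator = -0.2 − 0.2809 = -0.4809; denominator = 1 − 0.2809 = 0.7191
φ_{22} = -0.4809 / 0.7191 = -0.669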